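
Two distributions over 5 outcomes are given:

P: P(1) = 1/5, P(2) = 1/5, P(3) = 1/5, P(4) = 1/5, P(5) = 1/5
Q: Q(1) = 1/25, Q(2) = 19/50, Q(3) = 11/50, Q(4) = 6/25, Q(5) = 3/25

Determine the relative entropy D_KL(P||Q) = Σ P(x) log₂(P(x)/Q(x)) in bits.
0.3465 bits

D_KL(P||Q) = Σ P(x) log₂(P(x)/Q(x))

Computing term by term:
  P(1)·log₂(P(1)/Q(1)) = (1/5)·log₂((1/5)/(1/25)) = 0.46439
  P(2)·log₂(P(2)/Q(2)) = (1/5)·log₂((1/5)/(19/50)) = -0.18520
  P(3)·log₂(P(3)/Q(3)) = (1/5)·log₂((1/5)/(11/50)) = -0.02750
  P(4)·log₂(P(4)/Q(4)) = (1/5)·log₂((1/5)/(6/25)) = -0.05261
  P(5)·log₂(P(5)/Q(5)) = (1/5)·log₂((1/5)/(3/25)) = 0.14739

D_KL(P||Q) = 0.46439 - 0.18520 - 0.02750 - 0.05261 + 0.14739 = 0.34647 ≈ 0.3465 bits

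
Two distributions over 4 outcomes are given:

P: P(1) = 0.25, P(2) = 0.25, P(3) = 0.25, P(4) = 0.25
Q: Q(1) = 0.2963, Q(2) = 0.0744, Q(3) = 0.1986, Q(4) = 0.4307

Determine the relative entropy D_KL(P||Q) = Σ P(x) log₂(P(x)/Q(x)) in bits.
0.2627 bits

D_KL(P||Q) = Σ P(x) log₂(P(x)/Q(x))

Computing term by term:
  P(1)·log₂(P(1)/Q(1)) = 0.25·log₂(0.25/0.2963) = -0.06128
  P(2)·log₂(P(2)/Q(2)) = 0.25·log₂(0.25/0.0744) = 0.43714
  P(3)·log₂(P(3)/Q(3)) = 0.25·log₂(0.25/0.1986) = 0.08302
  P(4)·log₂(P(4)/Q(4)) = 0.25·log₂(0.25/0.4307) = -0.19619

D_KL(P||Q) = -0.06128 + 0.43714 + 0.08302 - 0.19619 = 0.26269 ≈ 0.2627 bits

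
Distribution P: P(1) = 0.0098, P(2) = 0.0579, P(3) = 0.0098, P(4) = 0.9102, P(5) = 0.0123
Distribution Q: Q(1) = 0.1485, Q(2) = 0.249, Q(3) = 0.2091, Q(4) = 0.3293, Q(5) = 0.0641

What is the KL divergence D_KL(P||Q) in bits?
1.1022 bits

D_KL(P||Q) = Σ P(x) log₂(P(x)/Q(x))

Computing term by term:
  P(1)·log₂(P(1)/Q(1)) = 0.0098·log₂(0.0098/0.1485) = -0.03843
  P(2)·log₂(P(2)/Q(2)) = 0.0579·log₂(0.0579/0.249) = -0.12185
  P(3)·log₂(P(3)/Q(3)) = 0.0098·log₂(0.0098/0.2091) = -0.04327
  P(4)·log₂(P(4)/Q(4)) = 0.9102·log₂(0.9102/0.3293) = 1.33506
  P(5)·log₂(P(5)/Q(5)) = 0.0123·log₂(0.0123/0.0641) = -0.02929

D_KL(P||Q) = -0.03843 - 0.12185 - 0.04327 + 1.33506 - 0.02929 = 1.10222 ≈ 1.1022 bits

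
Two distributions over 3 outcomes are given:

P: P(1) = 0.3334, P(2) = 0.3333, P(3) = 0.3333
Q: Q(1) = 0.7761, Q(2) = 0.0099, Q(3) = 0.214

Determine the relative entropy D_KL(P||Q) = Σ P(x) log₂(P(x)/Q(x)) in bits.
1.4976 bits

D_KL(P||Q) = Σ P(x) log₂(P(x)/Q(x))

Computing term by term:
  P(1)·log₂(P(1)/Q(1)) = 0.3334·log₂(0.3334/0.7761) = -0.40641
  P(2)·log₂(P(2)/Q(2)) = 0.3333·log₂(0.3333/0.0099) = 1.69091
  P(3)·log₂(P(3)/Q(3)) = 0.3333·log₂(0.3333/0.214) = 0.21305

D_KL(P||Q) = -0.40641 + 1.69091 + 0.21305 = 1.49755 ≈ 1.4976 bits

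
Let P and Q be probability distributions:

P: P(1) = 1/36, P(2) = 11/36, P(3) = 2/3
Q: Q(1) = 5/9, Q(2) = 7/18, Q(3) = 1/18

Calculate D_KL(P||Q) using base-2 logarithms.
2.1636 bits

D_KL(P||Q) = Σ P(x) log₂(P(x)/Q(x))

Computing term by term:
  P(1)·log₂(P(1)/Q(1)) = (1/36)·log₂((1/36)/(5/9)) = -0.12005
  P(2)·log₂(P(2)/Q(2)) = (11/36)·log₂((11/36)/(7/18)) = -0.10631
  P(3)·log₂(P(3)/Q(3)) = (2/3)·log₂((2/3)/(1/18)) = 2.38998

D_KL(P||Q) = -0.12005 - 0.10631 + 2.38998 = 2.16362 ≈ 2.1636 bits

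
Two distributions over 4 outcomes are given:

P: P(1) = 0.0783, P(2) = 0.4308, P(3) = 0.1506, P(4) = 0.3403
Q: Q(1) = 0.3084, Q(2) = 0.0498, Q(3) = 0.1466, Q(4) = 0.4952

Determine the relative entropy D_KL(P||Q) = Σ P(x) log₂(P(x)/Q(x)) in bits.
1.0078 bits

D_KL(P||Q) = Σ P(x) log₂(P(x)/Q(x))

Computing term by term:
  P(1)·log₂(P(1)/Q(1)) = 0.0783·log₂(0.0783/0.3084) = -0.15486
  P(2)·log₂(P(2)/Q(2)) = 0.4308·log₂(0.4308/0.0498) = 1.34099
  P(3)·log₂(P(3)/Q(3)) = 0.1506·log₂(0.1506/0.1466) = 0.00585
  P(4)·log₂(P(4)/Q(4)) = 0.3403·log₂(0.3403/0.4952) = -0.18417

D_KL(P||Q) = -0.15486 + 1.34099 + 0.00585 - 0.18417 = 1.00781 ≈ 1.0078 bits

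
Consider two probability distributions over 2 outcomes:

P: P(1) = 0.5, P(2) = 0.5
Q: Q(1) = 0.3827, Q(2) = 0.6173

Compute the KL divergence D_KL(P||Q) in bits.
0.0408 bits

D_KL(P||Q) = Σ P(x) log₂(P(x)/Q(x))

Computing term by term:
  P(1)·log₂(P(1)/Q(1)) = 0.5·log₂(0.5/0.3827) = 0.19286
  P(2)·log₂(P(2)/Q(2)) = 0.5·log₂(0.5/0.6173) = -0.15202

D_KL(P||Q) = 0.19286 - 0.15202 = 0.04084 ≈ 0.0408 bits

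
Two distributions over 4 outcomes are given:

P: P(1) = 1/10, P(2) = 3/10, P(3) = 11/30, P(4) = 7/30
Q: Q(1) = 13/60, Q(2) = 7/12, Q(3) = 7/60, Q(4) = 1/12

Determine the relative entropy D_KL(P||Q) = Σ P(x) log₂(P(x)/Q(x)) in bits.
0.5530 bits

D_KL(P||Q) = Σ P(x) log₂(P(x)/Q(x))

Computing term by term:
  P(1)·log₂(P(1)/Q(1)) = (1/10)·log₂((1/10)/(13/60)) = -0.11155
  P(2)·log₂(P(2)/Q(2)) = (3/10)·log₂((3/10)/(7/12)) = -0.28781
  P(3)·log₂(P(3)/Q(3)) = (11/30)·log₂((11/30)/(7/60)) = 0.60576
  P(4)·log₂(P(4)/Q(4)) = (7/30)·log₂((7/30)/(1/12)) = 0.34660

D_KL(P||Q) = -0.11155 - 0.28781 + 0.60576 + 0.34660 = 0.55300 ≈ 0.5530 bits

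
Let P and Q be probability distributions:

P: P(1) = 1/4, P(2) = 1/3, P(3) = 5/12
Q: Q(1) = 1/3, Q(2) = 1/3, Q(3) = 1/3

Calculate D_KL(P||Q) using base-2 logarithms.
0.0304 bits

D_KL(P||Q) = Σ P(x) log₂(P(x)/Q(x))

Computing term by term:
  P(1)·log₂(P(1)/Q(1)) = (1/4)·log₂((1/4)/(1/3)) = -0.10376
  P(2)·log₂(P(2)/Q(2)) = (1/3)·log₂((1/3)/(1/3)) = 0.00000
  P(3)·log₂(P(3)/Q(3)) = (5/12)·log₂((5/12)/(1/3)) = 0.13414

D_KL(P||Q) = -0.10376 + 0.00000 + 0.13414 = 0.03038 ≈ 0.0304 bits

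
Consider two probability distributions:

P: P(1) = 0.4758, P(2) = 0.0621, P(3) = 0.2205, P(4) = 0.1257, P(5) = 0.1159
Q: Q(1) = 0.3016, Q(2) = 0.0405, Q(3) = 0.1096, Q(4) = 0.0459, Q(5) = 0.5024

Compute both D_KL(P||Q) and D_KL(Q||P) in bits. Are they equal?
D_KL(P||Q) = 0.5111 bits, D_KL(Q||P) = 0.6625 bits. No, they are not equal.

D_KL(P||Q) = Σ P(x) log₂(P(x)/Q(x))

Computing term by term:
  P(1)·log₂(P(1)/Q(1)) = 0.4758·log₂(0.4758/0.3016) = 0.31294
  P(2)·log₂(P(2)/Q(2)) = 0.0621·log₂(0.0621/0.0405) = 0.03830
  P(3)·log₂(P(3)/Q(3)) = 0.2205·log₂(0.2205/0.1096) = 0.22238
  P(4)·log₂(P(4)/Q(4)) = 0.1257·log₂(0.1257/0.0459) = 0.18269
  P(5)·log₂(P(5)/Q(5)) = 0.1159·log₂(0.1159/0.5024) = -0.24524

D_KL(P||Q) = 0.31294 + 0.03830 + 0.22238 + 0.18269 - 0.24524 = 0.51107 ≈ 0.5111 bits

D_KL(Q||P) = Σ Q(x) log₂(Q(x)/P(x))

Computing term by term:
  Q(1)·log₂(Q(1)/P(1)) = 0.3016·log₂(0.3016/0.4758) = -0.19837
  Q(2)·log₂(Q(2)/P(2)) = 0.0405·log₂(0.0405/0.0621) = -0.02498
  Q(3)·log₂(Q(3)/P(3)) = 0.1096·log₂(0.1096/0.2205) = -0.11053
  Q(4)·log₂(Q(4)/P(4)) = 0.0459·log₂(0.0459/0.1257) = -0.06671
  Q(5)·log₂(Q(5)/P(5)) = 0.5024·log₂(0.5024/0.1159) = 1.06306

D_KL(Q||P) = -0.19837 - 0.02498 - 0.11053 - 0.06671 + 1.06306 = 0.66247 ≈ 0.6625 bits

These are NOT equal (difference: 0.1514 bits). KL divergence is asymmetric: D_KL(P||Q) ≠ D_KL(Q||P) in general.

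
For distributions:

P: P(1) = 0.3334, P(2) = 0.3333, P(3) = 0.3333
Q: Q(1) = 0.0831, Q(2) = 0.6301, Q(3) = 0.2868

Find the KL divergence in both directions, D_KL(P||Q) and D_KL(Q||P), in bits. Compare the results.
D_KL(P||Q) = 0.4343 bits, D_KL(Q||P) = 0.3502 bits. D_KL(P||Q) is larger than D_KL(Q||P) by 0.0841 bits; the two directions differ.

D_KL(P||Q) = Σ P(x) log₂(P(x)/Q(x))

Computing term by term:
  P(1)·log₂(P(1)/Q(1)) = 0.3334·log₂(0.3334/0.0831) = 0.66824
  P(2)·log₂(P(2)/Q(2)) = 0.3333·log₂(0.3333/0.6301) = -0.30622
  P(3)·log₂(P(3)/Q(3)) = 0.3333·log₂(0.3333/0.2868) = 0.07225

D_KL(P||Q) = 0.66824 - 0.30622 + 0.07225 = 0.43427 ≈ 0.4343 bits

D_KL(Q||P) = Σ Q(x) log₂(Q(x)/P(x))

Computing term by term:
  Q(1)·log₂(Q(1)/P(1)) = 0.0831·log₂(0.0831/0.3334) = -0.16656
  Q(2)·log₂(Q(2)/P(2)) = 0.6301·log₂(0.6301/0.3333) = 0.57891
  Q(3)·log₂(Q(3)/P(3)) = 0.2868·log₂(0.2868/0.3333) = -0.06217

D_KL(Q||P) = -0.16656 + 0.57891 - 0.06217 = 0.35018 ≈ 0.3502 bits

These are NOT equal (difference: 0.0841 bits). KL divergence is asymmetric: D_KL(P||Q) ≠ D_KL(Q||P) in general.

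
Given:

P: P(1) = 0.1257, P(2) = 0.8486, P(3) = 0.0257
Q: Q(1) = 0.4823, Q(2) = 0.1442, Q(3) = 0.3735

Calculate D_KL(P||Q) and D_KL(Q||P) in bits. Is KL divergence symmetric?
D_KL(P||Q) = 1.8268 bits, D_KL(Q||P) = 2.0091 bits. No, KL divergence is not symmetric.

D_KL(P||Q) = Σ P(x) log₂(P(x)/Q(x))

Computing term by term:
  P(1)·log₂(P(1)/Q(1)) = 0.1257·log₂(0.1257/0.4823) = -0.24385
  P(2)·log₂(P(2)/Q(2)) = 0.8486·log₂(0.8486/0.1442) = 2.16988
  P(3)·log₂(P(3)/Q(3)) = 0.0257·log₂(0.0257/0.3735) = -0.09923

D_KL(P||Q) = -0.24385 + 2.16988 - 0.09923 = 1.82680 ≈ 1.8268 bits

D_KL(Q||P) = Σ Q(x) log₂(Q(x)/P(x))

Computing term by term:
  Q(1)·log₂(Q(1)/P(1)) = 0.4823·log₂(0.4823/0.1257) = 0.93564
  Q(2)·log₂(Q(2)/P(2)) = 0.1442·log₂(0.1442/0.8486) = -0.36872
  Q(3)·log₂(Q(3)/P(3)) = 0.3735·log₂(0.3735/0.0257) = 1.44218

D_KL(Q||P) = 0.93564 - 0.36872 + 1.44218 = 2.00910 ≈ 2.0091 bits

These are NOT equal (difference: 0.1823 bits). KL divergence is asymmetric: D_KL(P||Q) ≠ D_KL(Q||P) in general.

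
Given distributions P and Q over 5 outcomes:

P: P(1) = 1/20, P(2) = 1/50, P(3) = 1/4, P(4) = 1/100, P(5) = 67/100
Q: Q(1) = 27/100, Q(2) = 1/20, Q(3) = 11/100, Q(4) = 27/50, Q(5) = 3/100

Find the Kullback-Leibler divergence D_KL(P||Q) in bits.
3.0928 bits

D_KL(P||Q) = Σ P(x) log₂(P(x)/Q(x))

Computing term by term:
  P(1)·log₂(P(1)/Q(1)) = (1/20)·log₂((1/20)/(27/100)) = -0.12165
  P(2)·log₂(P(2)/Q(2)) = (1/50)·log₂((1/50)/(1/20)) = -0.02644
  P(3)·log₂(P(3)/Q(3)) = (1/4)·log₂((1/4)/(11/100)) = 0.29611
  P(4)·log₂(P(4)/Q(4)) = (1/100)·log₂((1/100)/(27/50)) = -0.05755
  P(5)·log₂(P(5)/Q(5)) = (67/100)·log₂((67/100)/(3/100)) = 3.00235

D_KL(P||Q) = -0.12165 - 0.02644 + 0.29611 - 0.05755 + 3.00235 = 3.09282 ≈ 3.0928 bits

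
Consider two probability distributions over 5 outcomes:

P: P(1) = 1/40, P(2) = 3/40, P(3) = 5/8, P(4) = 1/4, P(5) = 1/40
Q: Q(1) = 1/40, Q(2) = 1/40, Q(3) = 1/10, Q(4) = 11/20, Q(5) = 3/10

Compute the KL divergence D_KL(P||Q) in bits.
1.3973 bits

D_KL(P||Q) = Σ P(x) log₂(P(x)/Q(x))

Computing term by term:
  P(1)·log₂(P(1)/Q(1)) = (1/40)·log₂((1/40)/(1/40)) = 0.00000
  P(2)·log₂(P(2)/Q(2)) = (3/40)·log₂((3/40)/(1/40)) = 0.11887
  P(3)·log₂(P(3)/Q(3)) = (5/8)·log₂((5/8)/(1/10)) = 1.65241
  P(4)·log₂(P(4)/Q(4)) = (1/4)·log₂((1/4)/(11/20)) = -0.28438
  P(5)·log₂(P(5)/Q(5)) = (1/40)·log₂((1/40)/(3/10)) = -0.08962

D_KL(P||Q) = 0.00000 + 0.11887 + 1.65241 - 0.28438 - 0.08962 = 1.39728 ≈ 1.3973 bits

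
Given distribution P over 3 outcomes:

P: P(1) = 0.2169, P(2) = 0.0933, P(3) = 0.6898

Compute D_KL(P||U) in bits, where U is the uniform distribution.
0.4179 bits

U(i) = 1/3 for all i

D_KL(P||U) = Σ P(x) log₂(P(x) / (1/3))
           = Σ P(x) log₂(P(x)) + log₂(3)
           = log₂(3) - H(P)

H(P) = -Σ P(x) log₂(P(x)):
  -P(1)·log₂(P(1)) = -(0.2169)·log₂(0.2169) = 0.47824
  -P(2)·log₂(P(2)) = -(0.0933)·log₂(0.0933) = 0.31927
  -P(3)·log₂(P(3)) = -(0.6898)·log₂(0.6898) = 0.36956
H(P) = 0.47824 + 0.31927 + 0.36956 = 1.16707 bits

log₂(3) = 1.58496 bits

D_KL(P||U) = 1.58496 - 1.16707 = 0.41789 ≈ 0.4179 bits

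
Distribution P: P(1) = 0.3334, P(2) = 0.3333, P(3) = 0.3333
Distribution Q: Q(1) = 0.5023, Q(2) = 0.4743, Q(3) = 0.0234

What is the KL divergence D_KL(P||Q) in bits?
0.9105 bits

D_KL(P||Q) = Σ P(x) log₂(P(x)/Q(x))

Computing term by term:
  P(1)·log₂(P(1)/Q(1)) = 0.3334·log₂(0.3334/0.5023) = -0.19714
  P(2)·log₂(P(2)/Q(2)) = 0.3333·log₂(0.3333/0.4743) = -0.16964
  P(3)·log₂(P(3)/Q(3)) = 0.3333·log₂(0.3333/0.0234) = 1.27729

D_KL(P||Q) = -0.19714 - 0.16964 + 1.27729 = 0.91051 ≈ 0.9105 bits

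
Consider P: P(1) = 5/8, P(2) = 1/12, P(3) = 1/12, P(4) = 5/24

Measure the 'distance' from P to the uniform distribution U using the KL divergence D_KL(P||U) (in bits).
0.5072 bits

U(i) = 1/4 for all i

D_KL(P||U) = Σ P(x) log₂(P(x) / (1/4))
           = Σ P(x) log₂(P(x)) + log₂(4)
           = log₂(4) - H(P)

H(P) = -Σ P(x) log₂(P(x)):
  -P(1)·log₂(P(1)) = -(5/8)·log₂(5/8) = 0.42379
  -P(2)·log₂(P(2)) = -(1/12)·log₂(1/12) = 0.29875
  -P(3)·log₂(P(3)) = -(1/12)·log₂(1/12) = 0.29875
  -P(4)·log₂(P(4)) = -(5/24)·log₂(5/24) = 0.47147
H(P) = 0.42379 + 0.29875 + 0.29875 + 0.47147 = 1.49276 bits

log₂(4) = 2.00000 bits

D_KL(P||U) = 2.00000 - 1.49276 = 0.50724 ≈ 0.5072 bits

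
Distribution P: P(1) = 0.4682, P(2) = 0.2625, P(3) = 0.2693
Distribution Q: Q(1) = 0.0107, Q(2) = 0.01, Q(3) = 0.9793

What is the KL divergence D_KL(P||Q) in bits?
3.2883 bits

D_KL(P||Q) = Σ P(x) log₂(P(x)/Q(x))

Computing term by term:
  P(1)·log₂(P(1)/Q(1)) = 0.4682·log₂(0.4682/0.0107) = 2.55237
  P(2)·log₂(P(2)/Q(2)) = 0.2625·log₂(0.2625/0.01) = 1.23749
  P(3)·log₂(P(3)/Q(3)) = 0.2693·log₂(0.2693/0.9793) = -0.50158

D_KL(P||Q) = 2.55237 + 1.23749 - 0.50158 = 3.28828 ≈ 3.2883 bits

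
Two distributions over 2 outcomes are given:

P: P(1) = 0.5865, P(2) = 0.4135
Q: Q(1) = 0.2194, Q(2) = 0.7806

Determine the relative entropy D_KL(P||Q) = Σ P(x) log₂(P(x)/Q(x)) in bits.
0.4529 bits

D_KL(P||Q) = Σ P(x) log₂(P(x)/Q(x))

Computing term by term:
  P(1)·log₂(P(1)/Q(1)) = 0.5865·log₂(0.5865/0.2194) = 0.83199
  P(2)·log₂(P(2)/Q(2)) = 0.4135·log₂(0.4135/0.7806) = -0.37905

D_KL(P||Q) = 0.83199 - 0.37905 = 0.45294 ≈ 0.4529 bits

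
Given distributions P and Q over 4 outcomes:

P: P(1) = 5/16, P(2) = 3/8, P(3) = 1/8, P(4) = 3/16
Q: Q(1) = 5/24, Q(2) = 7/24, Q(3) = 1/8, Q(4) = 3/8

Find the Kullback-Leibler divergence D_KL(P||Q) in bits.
0.1313 bits

D_KL(P||Q) = Σ P(x) log₂(P(x)/Q(x))

Computing term by term:
  P(1)·log₂(P(1)/Q(1)) = (5/16)·log₂((5/16)/(5/24)) = 0.18280
  P(2)·log₂(P(2)/Q(2)) = (3/8)·log₂((3/8)/(7/24)) = 0.13596
  P(3)·log₂(P(3)/Q(3)) = (1/8)·log₂((1/8)/(1/8)) = 0.00000
  P(4)·log₂(P(4)/Q(4)) = (3/16)·log₂((3/16)/(3/8)) = -0.18750

D_KL(P||Q) = 0.18280 + 0.13596 + 0.00000 - 0.18750 = 0.13126 ≈ 0.1313 bits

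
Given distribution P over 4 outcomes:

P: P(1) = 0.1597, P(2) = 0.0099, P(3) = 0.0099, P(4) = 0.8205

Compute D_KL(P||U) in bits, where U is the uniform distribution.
1.2113 bits

U(i) = 1/4 for all i

D_KL(P||U) = Σ P(x) log₂(P(x) / (1/4))
           = Σ P(x) log₂(P(x)) + log₂(4)
           = log₂(4) - H(P)

H(P) = -Σ P(x) log₂(P(x)):
  -P(1)·log₂(P(1)) = -(0.1597)·log₂(0.1597) = 0.42266
  -P(2)·log₂(P(2)) = -(0.0099)·log₂(0.0099) = 0.06592
  -P(3)·log₂(P(3)) = -(0.0099)·log₂(0.0099) = 0.06592
  -P(4)·log₂(P(4)) = -(0.8205)·log₂(0.8205) = 0.23419
H(P) = 0.42266 + 0.06592 + 0.06592 + 0.23419 = 0.78869 bits

log₂(4) = 2.00000 bits

D_KL(P||U) = 2.00000 - 0.78869 = 1.21131 ≈ 1.2113 bits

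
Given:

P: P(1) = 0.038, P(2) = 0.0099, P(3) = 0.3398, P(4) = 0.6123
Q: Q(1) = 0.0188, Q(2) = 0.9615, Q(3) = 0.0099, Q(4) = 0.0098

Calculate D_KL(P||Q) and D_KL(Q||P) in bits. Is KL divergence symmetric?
D_KL(P||Q) = 5.3591 bits, D_KL(Q||P) = 6.2195 bits. No, KL divergence is not symmetric.

D_KL(P||Q) = Σ P(x) log₂(P(x)/Q(x))

Computing term by term:
  P(1)·log₂(P(1)/Q(1)) = 0.038·log₂(0.038/0.0188) = 0.03858
  P(2)·log₂(P(2)/Q(2)) = 0.0099·log₂(0.0099/0.9615) = -0.06536
  P(3)·log₂(P(3)/Q(3)) = 0.3398·log₂(0.3398/0.0099) = 1.73336
  P(4)·log₂(P(4)/Q(4)) = 0.6123·log₂(0.6123/0.0098) = 3.65256

D_KL(P||Q) = 0.03858 - 0.06536 + 1.73336 + 3.65256 = 5.35914 ≈ 5.3591 bits

D_KL(Q||P) = Σ Q(x) log₂(Q(x)/P(x))

Computing term by term:
  Q(1)·log₂(Q(1)/P(1)) = 0.0188·log₂(0.0188/0.038) = -0.01909
  Q(2)·log₂(Q(2)/P(2)) = 0.9615·log₂(0.9615/0.0099) = 6.34755
  Q(3)·log₂(Q(3)/P(3)) = 0.0099·log₂(0.0099/0.3398) = -0.05050
  Q(4)·log₂(Q(4)/P(4)) = 0.0098·log₂(0.0098/0.6123) = -0.05846

D_KL(Q||P) = -0.01909 + 6.34755 - 0.05050 - 0.05846 = 6.21950 ≈ 6.2195 bits

These are NOT equal (difference: 0.8604 bits). KL divergence is asymmetric: D_KL(P||Q) ≠ D_KL(Q||P) in general.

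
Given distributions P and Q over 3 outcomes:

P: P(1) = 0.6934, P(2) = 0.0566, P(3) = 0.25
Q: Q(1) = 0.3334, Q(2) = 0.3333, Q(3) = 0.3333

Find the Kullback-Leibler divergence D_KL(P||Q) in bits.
0.4840 bits

D_KL(P||Q) = Σ P(x) log₂(P(x)/Q(x))

Computing term by term:
  P(1)·log₂(P(1)/Q(1)) = 0.6934·log₂(0.6934/0.3334) = 0.73253
  P(2)·log₂(P(2)/Q(2)) = 0.0566·log₂(0.0566/0.3333) = -0.14478
  P(3)·log₂(P(3)/Q(3)) = 0.25·log₂(0.25/0.3333) = -0.10372

D_KL(P||Q) = 0.73253 - 0.14478 - 0.10372 = 0.48403 ≈ 0.4840 bits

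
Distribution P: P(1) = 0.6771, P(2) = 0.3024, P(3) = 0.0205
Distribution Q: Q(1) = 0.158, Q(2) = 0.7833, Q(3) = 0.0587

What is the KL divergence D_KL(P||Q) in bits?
0.9752 bits

D_KL(P||Q) = Σ P(x) log₂(P(x)/Q(x))

Computing term by term:
  P(1)·log₂(P(1)/Q(1)) = 0.6771·log₂(0.6771/0.158) = 1.42153
  P(2)·log₂(P(2)/Q(2)) = 0.3024·log₂(0.3024/0.7833) = -0.41523
  P(3)·log₂(P(3)/Q(3)) = 0.0205·log₂(0.0205/0.0587) = -0.03111

D_KL(P||Q) = 1.42153 - 0.41523 - 0.03111 = 0.97519 ≈ 0.9752 bits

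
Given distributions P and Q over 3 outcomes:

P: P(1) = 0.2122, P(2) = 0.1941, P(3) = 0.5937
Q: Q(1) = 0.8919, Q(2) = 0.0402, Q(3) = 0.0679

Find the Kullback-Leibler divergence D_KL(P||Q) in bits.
1.8586 bits

D_KL(P||Q) = Σ P(x) log₂(P(x)/Q(x))

Computing term by term:
  P(1)·log₂(P(1)/Q(1)) = 0.2122·log₂(0.2122/0.8919) = -0.43956
  P(2)·log₂(P(2)/Q(2)) = 0.1941·log₂(0.1941/0.0402) = 0.44090
  P(3)·log₂(P(3)/Q(3)) = 0.5937·log₂(0.5937/0.0679) = 1.85724

D_KL(P||Q) = -0.43956 + 0.44090 + 1.85724 = 1.85858 ≈ 1.8586 bits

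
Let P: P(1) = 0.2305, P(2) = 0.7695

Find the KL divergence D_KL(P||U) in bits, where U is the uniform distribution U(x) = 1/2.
0.2211 bits

U(i) = 1/2 for all i

D_KL(P||U) = Σ P(x) log₂(P(x) / (1/2))
           = Σ P(x) log₂(P(x)) + log₂(2)
           = log₂(2) - H(P)

H(P) = -Σ P(x) log₂(P(x)):
  -P(1)·log₂(P(1)) = -(0.2305)·log₂(0.2305) = 0.48801
  -P(2)·log₂(P(2)) = -(0.7695)·log₂(0.7695) = 0.29088
H(P) = 0.48801 + 0.29088 = 0.77889 bits

log₂(2) = 1.00000 bits

D_KL(P||U) = 1.00000 - 0.77889 = 0.22111 ≈ 0.2211 bits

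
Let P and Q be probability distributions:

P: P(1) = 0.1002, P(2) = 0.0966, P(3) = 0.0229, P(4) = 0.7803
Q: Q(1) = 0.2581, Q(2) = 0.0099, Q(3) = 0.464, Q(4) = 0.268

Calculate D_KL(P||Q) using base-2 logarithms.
1.2844 bits

D_KL(P||Q) = Σ P(x) log₂(P(x)/Q(x))

Computing term by term:
  P(1)·log₂(P(1)/Q(1)) = 0.1002·log₂(0.1002/0.2581) = -0.13678
  P(2)·log₂(P(2)/Q(2)) = 0.0966·log₂(0.0966/0.0099) = 0.31748
  P(3)·log₂(P(3)/Q(3)) = 0.0229·log₂(0.0229/0.464) = -0.09940
  P(4)·log₂(P(4)/Q(4)) = 0.7803·log₂(0.7803/0.268) = 1.20306

D_KL(P||Q) = -0.13678 + 0.31748 - 0.09940 + 1.20306 = 1.28436 ≈ 1.2844 bits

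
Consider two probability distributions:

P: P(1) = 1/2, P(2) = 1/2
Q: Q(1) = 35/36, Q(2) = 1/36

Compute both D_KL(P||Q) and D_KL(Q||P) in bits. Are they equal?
D_KL(P||Q) = 1.6053 bits, D_KL(Q||P) = 0.8169 bits. No, they are not equal.

D_KL(P||Q) = Σ P(x) log₂(P(x)/Q(x))

Computing term by term:
  P(1)·log₂(P(1)/Q(1)) = (1/2)·log₂((1/2)/(35/36)) = -0.47968
  P(2)·log₂(P(2)/Q(2)) = (1/2)·log₂((1/2)/(1/36)) = 2.08496

D_KL(P||Q) = -0.47968 + 2.08496 = 1.60528 ≈ 1.6053 bits

D_KL(Q||P) = Σ Q(x) log₂(Q(x)/P(x))

Computing term by term:
  Q(1)·log₂(Q(1)/P(1)) = (35/36)·log₂((35/36)/(1/2)) = 0.93271
  Q(2)·log₂(Q(2)/P(2)) = (1/36)·log₂((1/36)/(1/2)) = -0.11583

D_KL(Q||P) = 0.93271 - 0.11583 = 0.81688 ≈ 0.8169 bits

These are NOT equal (difference: 0.7884 bits). KL divergence is asymmetric: D_KL(P||Q) ≠ D_KL(Q||P) in general.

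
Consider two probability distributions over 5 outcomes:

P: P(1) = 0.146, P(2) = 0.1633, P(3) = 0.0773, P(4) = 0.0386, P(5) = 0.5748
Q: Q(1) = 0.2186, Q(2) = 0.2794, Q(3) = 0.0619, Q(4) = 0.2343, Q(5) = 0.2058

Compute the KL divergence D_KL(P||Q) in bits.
0.5646 bits

D_KL(P||Q) = Σ P(x) log₂(P(x)/Q(x))

Computing term by term:
  P(1)·log₂(P(1)/Q(1)) = 0.146·log₂(0.146/0.2186) = -0.08502
  P(2)·log₂(P(2)/Q(2)) = 0.1633·log₂(0.1633/0.2794) = -0.12653
  P(3)·log₂(P(3)/Q(3)) = 0.0773·log₂(0.0773/0.0619) = 0.02478
  P(4)·log₂(P(4)/Q(4)) = 0.0386·log₂(0.0386/0.2343) = -0.10043
  P(5)·log₂(P(5)/Q(5)) = 0.5748·log₂(0.5748/0.2058) = 0.85175

D_KL(P||Q) = -0.08502 - 0.12653 + 0.02478 - 0.10043 + 0.85175 = 0.56455 ≈ 0.5646 bits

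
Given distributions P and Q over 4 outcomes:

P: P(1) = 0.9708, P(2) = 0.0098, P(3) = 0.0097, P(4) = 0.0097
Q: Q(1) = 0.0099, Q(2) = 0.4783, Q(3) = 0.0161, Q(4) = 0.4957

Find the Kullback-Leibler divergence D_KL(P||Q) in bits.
6.3053 bits

D_KL(P||Q) = Σ P(x) log₂(P(x)/Q(x))

Computing term by term:
  P(1)·log₂(P(1)/Q(1)) = 0.9708·log₂(0.9708/0.0099) = 6.42243
  P(2)·log₂(P(2)/Q(2)) = 0.0098·log₂(0.0098/0.4783) = -0.05497
  P(3)·log₂(P(3)/Q(3)) = 0.0097·log₂(0.0097/0.0161) = -0.00709
  P(4)·log₂(P(4)/Q(4)) = 0.0097·log₂(0.0097/0.4957) = -0.05505

D_KL(P||Q) = 6.42243 - 0.05497 - 0.00709 - 0.05505 = 6.30532 ≈ 6.3053 bits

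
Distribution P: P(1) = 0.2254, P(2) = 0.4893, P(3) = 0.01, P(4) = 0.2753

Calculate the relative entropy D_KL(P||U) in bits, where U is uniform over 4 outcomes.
0.4322 bits

U(i) = 1/4 for all i

D_KL(P||U) = Σ P(x) log₂(P(x) / (1/4))
           = Σ P(x) log₂(P(x)) + log₂(4)
           = log₂(4) - H(P)

H(P) = -Σ P(x) log₂(P(x)):
  -P(1)·log₂(P(1)) = -(0.2254)·log₂(0.2254) = 0.48448
  -P(2)·log₂(P(2)) = -(0.4893)·log₂(0.4893) = 0.50457
  -P(3)·log₂(P(3)) = -(0.01)·log₂(0.01) = 0.06644
  -P(4)·log₂(P(4)) = -(0.2753)·log₂(0.2753) = 0.51231
H(P) = 0.48448 + 0.50457 + 0.06644 + 0.51231 = 1.56780 bits

log₂(4) = 2.00000 bits

D_KL(P||U) = 2.00000 - 1.56780 = 0.43220 ≈ 0.4322 bits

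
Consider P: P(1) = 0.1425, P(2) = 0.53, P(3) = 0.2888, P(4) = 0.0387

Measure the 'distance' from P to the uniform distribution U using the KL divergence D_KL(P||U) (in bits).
0.4149 bits

U(i) = 1/4 for all i

D_KL(P||U) = Σ P(x) log₂(P(x) / (1/4))
           = Σ P(x) log₂(P(x)) + log₂(4)
           = log₂(4) - H(P)

H(P) = -Σ P(x) log₂(P(x)):
  -P(1)·log₂(P(1)) = -(0.1425)·log₂(0.1425) = 0.40056
  -P(2)·log₂(P(2)) = -(0.53)·log₂(0.53) = 0.48545
  -P(3)·log₂(P(3)) = -(0.2888)·log₂(0.2888) = 0.51749
  -P(4)·log₂(P(4)) = -(0.0387)·log₂(0.0387) = 0.18156
H(P) = 0.40056 + 0.48545 + 0.51749 + 0.18156 = 1.58506 bits

log₂(4) = 2.00000 bits

D_KL(P||U) = 2.00000 - 1.58506 = 0.41494 ≈ 0.4149 bits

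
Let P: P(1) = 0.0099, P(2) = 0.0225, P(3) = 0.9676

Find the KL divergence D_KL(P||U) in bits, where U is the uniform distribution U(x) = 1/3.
1.3499 bits

U(i) = 1/3 for all i

D_KL(P||U) = Σ P(x) log₂(P(x) / (1/3))
           = Σ P(x) log₂(P(x)) + log₂(3)
           = log₂(3) - H(P)

H(P) = -Σ P(x) log₂(P(x)):
  -P(1)·log₂(P(1)) = -(0.0099)·log₂(0.0099) = 0.06592
  -P(2)·log₂(P(2)) = -(0.0225)·log₂(0.0225) = 0.12316
  -P(3)·log₂(P(3)) = -(0.9676)·log₂(0.9676) = 0.04598
H(P) = 0.06592 + 0.12316 + 0.04598 = 0.23506 bits

log₂(3) = 1.58496 bits

D_KL(P||U) = 1.58496 - 0.23506 = 1.34990 ≈ 1.3499 bits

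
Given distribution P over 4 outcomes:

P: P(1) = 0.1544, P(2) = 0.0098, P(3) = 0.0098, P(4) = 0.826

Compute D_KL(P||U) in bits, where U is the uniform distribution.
1.2253 bits

U(i) = 1/4 for all i

D_KL(P||U) = Σ P(x) log₂(P(x) / (1/4))
           = Σ P(x) log₂(P(x)) + log₂(4)
           = log₂(4) - H(P)

H(P) = -Σ P(x) log₂(P(x)):
  -P(1)·log₂(P(1)) = -(0.1544)·log₂(0.1544) = 0.41615
  -P(2)·log₂(P(2)) = -(0.0098)·log₂(0.0098) = 0.06540
  -P(3)·log₂(P(3)) = -(0.0098)·log₂(0.0098) = 0.06540
  -P(4)·log₂(P(4)) = -(0.826)·log₂(0.826) = 0.22780
H(P) = 0.41615 + 0.06540 + 0.06540 + 0.22780 = 0.77475 bits

log₂(4) = 2.00000 bits

D_KL(P||U) = 2.00000 - 0.77475 = 1.22525 ≈ 1.2253 bits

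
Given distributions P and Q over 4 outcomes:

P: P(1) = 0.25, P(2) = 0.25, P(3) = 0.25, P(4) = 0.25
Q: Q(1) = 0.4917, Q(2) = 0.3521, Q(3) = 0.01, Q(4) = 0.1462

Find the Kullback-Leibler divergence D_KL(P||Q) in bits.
0.9870 bits

D_KL(P||Q) = Σ P(x) log₂(P(x)/Q(x))

Computing term by term:
  P(1)·log₂(P(1)/Q(1)) = 0.25·log₂(0.25/0.4917) = -0.24396
  P(2)·log₂(P(2)/Q(2)) = 0.25·log₂(0.25/0.3521) = -0.12351
  P(3)·log₂(P(3)/Q(3)) = 0.25·log₂(0.25/0.01) = 1.16096
  P(4)·log₂(P(4)/Q(4)) = 0.25·log₂(0.25/0.1462) = 0.19350

D_KL(P||Q) = -0.24396 - 0.12351 + 1.16096 + 0.19350 = 0.98699 ≈ 0.9870 bits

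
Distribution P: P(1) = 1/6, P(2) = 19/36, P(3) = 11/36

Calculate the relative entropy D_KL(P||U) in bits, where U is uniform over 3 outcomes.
0.1449 bits

U(i) = 1/3 for all i

D_KL(P||U) = Σ P(x) log₂(P(x) / (1/3))
           = Σ P(x) log₂(P(x)) + log₂(3)
           = log₂(3) - H(P)

H(P) = -Σ P(x) log₂(P(x)):
  -P(1)·log₂(P(1)) = -(1/6)·log₂(1/6) = 0.43083
  -P(2)·log₂(P(2)) = -(19/36)·log₂(19/36) = 0.48661
  -P(3)·log₂(P(3)) = -(11/36)·log₂(11/36) = 0.52265
H(P) = 0.43083 + 0.48661 + 0.52265 = 1.44009 bits

log₂(3) = 1.58496 bits

D_KL(P||U) = 1.58496 - 1.44009 = 0.14487 ≈ 0.1449 bits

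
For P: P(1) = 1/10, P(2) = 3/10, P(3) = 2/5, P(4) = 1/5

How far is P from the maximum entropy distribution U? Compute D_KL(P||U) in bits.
0.1536 bits

U(i) = 1/4 for all i

D_KL(P||U) = Σ P(x) log₂(P(x) / (1/4))
           = Σ P(x) log₂(P(x)) + log₂(4)
           = log₂(4) - H(P)

H(P) = -Σ P(x) log₂(P(x)):
  -P(1)·log₂(P(1)) = -(1/10)·log₂(1/10) = 0.33219
  -P(2)·log₂(P(2)) = -(3/10)·log₂(3/10) = 0.52109
  -P(3)·log₂(P(3)) = -(2/5)·log₂(2/5) = 0.52877
  -P(4)·log₂(P(4)) = -(1/5)·log₂(1/5) = 0.46439
H(P) = 0.33219 + 0.52109 + 0.52877 + 0.46439 = 1.84644 bits

log₂(4) = 2.00000 bits

D_KL(P||U) = 2.00000 - 1.84644 = 0.15356 ≈ 0.1536 bits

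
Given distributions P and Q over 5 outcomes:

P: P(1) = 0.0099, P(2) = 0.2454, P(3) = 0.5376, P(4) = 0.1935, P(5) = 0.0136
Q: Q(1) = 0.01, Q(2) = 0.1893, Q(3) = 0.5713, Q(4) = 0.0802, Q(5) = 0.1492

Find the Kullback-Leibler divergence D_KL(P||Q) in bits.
0.2435 bits

D_KL(P||Q) = Σ P(x) log₂(P(x)/Q(x))

Computing term by term:
  P(1)·log₂(P(1)/Q(1)) = 0.0099·log₂(0.0099/0.01) = -0.00014
  P(2)·log₂(P(2)/Q(2)) = 0.2454·log₂(0.2454/0.1893) = 0.09189
  P(3)·log₂(P(3)/Q(3)) = 0.5376·log₂(0.5376/0.5713) = -0.04716
  P(4)·log₂(P(4)/Q(4)) = 0.1935·log₂(0.1935/0.0802) = 0.24587
  P(5)·log₂(P(5)/Q(5)) = 0.0136·log₂(0.0136/0.1492) = -0.04700

D_KL(P||Q) = -0.00014 + 0.09189 - 0.04716 + 0.24587 - 0.04700 = 0.24346 ≈ 0.2435 bits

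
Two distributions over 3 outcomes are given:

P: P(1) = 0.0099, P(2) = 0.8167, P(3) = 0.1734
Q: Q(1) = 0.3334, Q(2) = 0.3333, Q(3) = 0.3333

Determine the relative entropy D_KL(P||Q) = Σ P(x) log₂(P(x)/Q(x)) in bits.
0.8423 bits

D_KL(P||Q) = Σ P(x) log₂(P(x)/Q(x))

Computing term by term:
  P(1)·log₂(P(1)/Q(1)) = 0.0099·log₂(0.0099/0.3334) = -0.05023
  P(2)·log₂(P(2)/Q(2)) = 0.8167·log₂(0.8167/0.3333) = 1.05598
  P(3)·log₂(P(3)/Q(3)) = 0.1734·log₂(0.1734/0.3333) = -0.16347

D_KL(P||Q) = -0.05023 + 1.05598 - 0.16347 = 0.84228 ≈ 0.8423 bits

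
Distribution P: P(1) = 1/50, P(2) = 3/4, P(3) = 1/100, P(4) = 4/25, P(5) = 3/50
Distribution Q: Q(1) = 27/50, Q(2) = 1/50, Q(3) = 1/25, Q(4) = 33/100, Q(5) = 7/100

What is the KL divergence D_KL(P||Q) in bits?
3.6261 bits

D_KL(P||Q) = Σ P(x) log₂(P(x)/Q(x))

Computing term by term:
  P(1)·log₂(P(1)/Q(1)) = (1/50)·log₂((1/50)/(27/50)) = -0.09510
  P(2)·log₂(P(2)/Q(2)) = (3/4)·log₂((3/4)/(1/50)) = 3.92161
  P(3)·log₂(P(3)/Q(3)) = (1/100)·log₂((1/100)/(1/25)) = -0.02000
  P(4)·log₂(P(4)/Q(4)) = (4/25)·log₂((4/25)/(33/100)) = -0.16710
  P(5)·log₂(P(5)/Q(5)) = (3/50)·log₂((3/50)/(7/100)) = -0.01334

D_KL(P||Q) = -0.09510 + 3.92161 - 0.02000 - 0.16710 - 0.01334 = 3.62607 ≈ 3.6261 bits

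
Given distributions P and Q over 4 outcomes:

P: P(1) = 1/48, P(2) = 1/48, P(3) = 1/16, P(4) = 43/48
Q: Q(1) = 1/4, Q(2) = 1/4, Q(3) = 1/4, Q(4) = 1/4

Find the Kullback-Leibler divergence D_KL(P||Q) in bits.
1.3751 bits

D_KL(P||Q) = Σ P(x) log₂(P(x)/Q(x))

Computing term by term:
  P(1)·log₂(P(1)/Q(1)) = (1/48)·log₂((1/48)/(1/4)) = -0.07469
  P(2)·log₂(P(2)/Q(2)) = (1/48)·log₂((1/48)/(1/4)) = -0.07469
  P(3)·log₂(P(3)/Q(3)) = (1/16)·log₂((1/16)/(1/4)) = -0.12500
  P(4)·log₂(P(4)/Q(4)) = (43/48)·log₂((43/48)/(1/4)) = 1.64950

D_KL(P||Q) = -0.07469 - 0.07469 - 0.12500 + 1.64950 = 1.37512 ≈ 1.3751 bits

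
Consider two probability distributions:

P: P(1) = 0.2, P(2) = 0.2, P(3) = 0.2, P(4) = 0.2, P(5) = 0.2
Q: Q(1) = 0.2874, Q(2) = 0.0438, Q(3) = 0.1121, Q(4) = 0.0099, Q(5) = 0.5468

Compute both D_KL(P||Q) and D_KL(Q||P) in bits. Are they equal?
D_KL(P||Q) = 1.0777 bits, D_KL(Q||P) = 0.7112 bits. No, they are not equal.

D_KL(P||Q) = Σ P(x) log₂(P(x)/Q(x))

Computing term by term:
  P(1)·log₂(P(1)/Q(1)) = 0.2·log₂(0.2/0.2874) = -0.10461
  P(2)·log₂(P(2)/Q(2)) = 0.2·log₂(0.2/0.0438) = 0.43820
  P(3)·log₂(P(3)/Q(3)) = 0.2·log₂(0.2/0.1121) = 0.16704
  P(4)·log₂(P(4)/Q(4)) = 0.2·log₂(0.2/0.0099) = 0.86729
  P(5)·log₂(P(5)/Q(5)) = 0.2·log₂(0.2/0.5468) = -0.29020

D_KL(P||Q) = -0.10461 + 0.43820 + 0.16704 + 0.86729 - 0.29020 = 1.07772 ≈ 1.0777 bits

D_KL(Q||P) = Σ Q(x) log₂(Q(x)/P(x))

Computing term by term:
  Q(1)·log₂(Q(1)/P(1)) = 0.2874·log₂(0.2874/0.2) = 0.15033
  Q(2)·log₂(Q(2)/P(2)) = 0.0438·log₂(0.0438/0.2) = -0.09597
  Q(3)·log₂(Q(3)/P(3)) = 0.1121·log₂(0.1121/0.2) = -0.09363
  Q(4)·log₂(Q(4)/P(4)) = 0.0099·log₂(0.0099/0.2) = -0.04293
  Q(5)·log₂(Q(5)/P(5)) = 0.5468·log₂(0.5468/0.2) = 0.79341

D_KL(Q||P) = 0.15033 - 0.09597 - 0.09363 - 0.04293 + 0.79341 = 0.71121 ≈ 0.7112 bits

These are NOT equal (difference: 0.3665 bits). KL divergence is asymmetric: D_KL(P||Q) ≠ D_KL(Q||P) in general.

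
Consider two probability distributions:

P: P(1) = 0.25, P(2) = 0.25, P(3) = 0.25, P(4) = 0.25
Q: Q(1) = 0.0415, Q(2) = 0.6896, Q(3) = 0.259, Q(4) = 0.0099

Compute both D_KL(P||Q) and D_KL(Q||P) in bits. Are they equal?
D_KL(P||Q) = 1.4336 bits, D_KL(Q||P) = 0.8690 bits. No, they are not equal.

D_KL(P||Q) = Σ P(x) log₂(P(x)/Q(x))

Computing term by term:
  P(1)·log₂(P(1)/Q(1)) = 0.25·log₂(0.25/0.0415) = 0.64769
  P(2)·log₂(P(2)/Q(2)) = 0.25·log₂(0.25/0.6896) = -0.36596
  P(3)·log₂(P(3)/Q(3)) = 0.25·log₂(0.25/0.259) = -0.01276
  P(4)·log₂(P(4)/Q(4)) = 0.25·log₂(0.25/0.0099) = 1.16459

D_KL(P||Q) = 0.64769 - 0.36596 - 0.01276 + 1.16459 = 1.43356 ≈ 1.4336 bits

D_KL(Q||P) = Σ Q(x) log₂(Q(x)/P(x))

Computing term by term:
  Q(1)·log₂(Q(1)/P(1)) = 0.0415·log₂(0.0415/0.25) = -0.10752
  Q(2)·log₂(Q(2)/P(2)) = 0.6896·log₂(0.6896/0.25) = 1.00946
  Q(3)·log₂(Q(3)/P(3)) = 0.259·log₂(0.259/0.25) = 0.01322
  Q(4)·log₂(Q(4)/P(4)) = 0.0099·log₂(0.0099/0.25) = -0.04612

D_KL(Q||P) = -0.10752 + 1.00946 + 0.01322 - 0.04612 = 0.86904 ≈ 0.8690 bits

These are NOT equal (difference: 0.5646 bits). KL divergence is asymmetric: D_KL(P||Q) ≠ D_KL(Q||P) in general.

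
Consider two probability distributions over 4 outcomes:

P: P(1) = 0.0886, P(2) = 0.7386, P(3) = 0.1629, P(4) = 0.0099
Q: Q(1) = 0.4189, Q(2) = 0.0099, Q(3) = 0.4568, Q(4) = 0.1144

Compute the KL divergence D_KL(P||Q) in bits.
4.1191 bits

D_KL(P||Q) = Σ P(x) log₂(P(x)/Q(x))

Computing term by term:
  P(1)·log₂(P(1)/Q(1)) = 0.0886·log₂(0.0886/0.4189) = -0.19857
  P(2)·log₂(P(2)/Q(2)) = 0.7386·log₂(0.7386/0.0099) = 4.59499
  P(3)·log₂(P(3)/Q(3)) = 0.1629·log₂(0.1629/0.4568) = -0.24233
  P(4)·log₂(P(4)/Q(4)) = 0.0099·log₂(0.0099/0.1144) = -0.03495

D_KL(P||Q) = -0.19857 + 4.59499 - 0.24233 - 0.03495 = 4.11914 ≈ 4.1191 bits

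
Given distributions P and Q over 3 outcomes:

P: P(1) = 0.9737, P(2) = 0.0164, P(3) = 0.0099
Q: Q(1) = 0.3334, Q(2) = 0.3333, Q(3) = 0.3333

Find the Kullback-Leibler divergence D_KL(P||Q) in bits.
1.3841 bits

D_KL(P||Q) = Σ P(x) log₂(P(x)/Q(x))

Computing term by term:
  P(1)·log₂(P(1)/Q(1)) = 0.9737·log₂(0.9737/0.3334) = 1.50556
  P(2)·log₂(P(2)/Q(2)) = 0.0164·log₂(0.0164/0.3333) = -0.07126
  P(3)·log₂(P(3)/Q(3)) = 0.0099·log₂(0.0099/0.3333) = -0.05023

D_KL(P||Q) = 1.50556 - 0.07126 - 0.05023 = 1.38407 ≈ 1.3841 bits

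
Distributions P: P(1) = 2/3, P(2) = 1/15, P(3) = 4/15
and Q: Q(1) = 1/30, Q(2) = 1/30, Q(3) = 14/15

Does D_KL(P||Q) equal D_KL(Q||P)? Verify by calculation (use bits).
D_KL(P||Q) = 2.4660 bits, D_KL(Q||P) = 1.5095 bits. No — D_KL(P||Q) ≠ D_KL(Q||P) for this pair.

D_KL(P||Q) = Σ P(x) log₂(P(x)/Q(x))

Computing term by term:
  P(1)·log₂(P(1)/Q(1)) = (2/3)·log₂((2/3)/(1/30)) = 2.88129
  P(2)·log₂(P(2)/Q(2)) = (1/15)·log₂((1/15)/(1/30)) = 0.06667
  P(3)·log₂(P(3)/Q(3)) = (4/15)·log₂((4/15)/(14/15)) = -0.48196

D_KL(P||Q) = 2.88129 + 0.06667 - 0.48196 = 2.46600 ≈ 2.4660 bits

D_KL(Q||P) = Σ Q(x) log₂(Q(x)/P(x))

Computing term by term:
  Q(1)·log₂(Q(1)/P(1)) = (1/30)·log₂((1/30)/(2/3)) = -0.14406
  Q(2)·log₂(Q(2)/P(2)) = (1/30)·log₂((1/30)/(1/15)) = -0.03333
  Q(3)·log₂(Q(3)/P(3)) = (14/15)·log₂((14/15)/(4/15)) = 1.68686

D_KL(Q||P) = -0.14406 - 0.03333 + 1.68686 = 1.50947 ≈ 1.5095 bits

These are NOT equal (difference: 0.9565 bits). KL divergence is asymmetric: D_KL(P||Q) ≠ D_KL(Q||P) in general.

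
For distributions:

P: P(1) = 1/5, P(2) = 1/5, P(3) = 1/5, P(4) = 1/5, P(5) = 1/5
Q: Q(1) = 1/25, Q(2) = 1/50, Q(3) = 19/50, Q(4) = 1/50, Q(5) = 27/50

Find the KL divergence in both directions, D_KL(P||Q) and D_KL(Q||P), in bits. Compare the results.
D_KL(P||Q) = 1.3214 bits, D_KL(Q||P) = 0.8999 bits. D_KL(P||Q) is larger than D_KL(Q||P) by 0.4215 bits; the two directions differ.

D_KL(P||Q) = Σ P(x) log₂(P(x)/Q(x))

Computing term by term:
  P(1)·log₂(P(1)/Q(1)) = (1/5)·log₂((1/5)/(1/25)) = 0.46439
  P(2)·log₂(P(2)/Q(2)) = (1/5)·log₂((1/5)/(1/50)) = 0.66439
  P(3)·log₂(P(3)/Q(3)) = (1/5)·log₂((1/5)/(19/50)) = -0.18520
  P(4)·log₂(P(4)/Q(4)) = (1/5)·log₂((1/5)/(1/50)) = 0.66439
  P(5)·log₂(P(5)/Q(5)) = (1/5)·log₂((1/5)/(27/50)) = -0.28659

D_KL(P||Q) = 0.46439 + 0.66439 - 0.18520 + 0.66439 - 0.28659 = 1.32138 ≈ 1.3214 bits

D_KL(Q||P) = Σ Q(x) log₂(Q(x)/P(x))

Computing term by term:
  Q(1)·log₂(Q(1)/P(1)) = (1/25)·log₂((1/25)/(1/5)) = -0.09288
  Q(2)·log₂(Q(2)/P(2)) = (1/50)·log₂((1/50)/(1/5)) = -0.06644
  Q(3)·log₂(Q(3)/P(3)) = (19/50)·log₂((19/50)/(1/5)) = 0.35188
  Q(4)·log₂(Q(4)/P(4)) = (1/50)·log₂((1/50)/(1/5)) = -0.06644
  Q(5)·log₂(Q(5)/P(5)) = (27/50)·log₂((27/50)/(1/5)) = 0.77380

D_KL(Q||P) = -0.09288 - 0.06644 + 0.35188 - 0.06644 + 0.77380 = 0.89992 ≈ 0.8999 bits

These are NOT equal (difference: 0.4215 bits). KL divergence is asymmetric: D_KL(P||Q) ≠ D_KL(Q||P) in general.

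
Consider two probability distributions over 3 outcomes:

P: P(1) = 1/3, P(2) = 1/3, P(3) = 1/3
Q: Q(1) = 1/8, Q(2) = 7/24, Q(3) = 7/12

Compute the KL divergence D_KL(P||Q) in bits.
0.2668 bits

D_KL(P||Q) = Σ P(x) log₂(P(x)/Q(x))

Computing term by term:
  P(1)·log₂(P(1)/Q(1)) = (1/3)·log₂((1/3)/(1/8)) = 0.47168
  P(2)·log₂(P(2)/Q(2)) = (1/3)·log₂((1/3)/(7/24)) = 0.06422
  P(3)·log₂(P(3)/Q(3)) = (1/3)·log₂((1/3)/(7/12)) = -0.26912

D_KL(P||Q) = 0.47168 + 0.06422 - 0.26912 = 0.26678 ≈ 0.2668 bits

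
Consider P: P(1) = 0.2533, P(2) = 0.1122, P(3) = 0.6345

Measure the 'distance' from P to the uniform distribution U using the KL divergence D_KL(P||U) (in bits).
0.3126 bits

U(i) = 1/3 for all i

D_KL(P||U) = Σ P(x) log₂(P(x) / (1/3))
           = Σ P(x) log₂(P(x)) + log₂(3)
           = log₂(3) - H(P)

H(P) = -Σ P(x) log₂(P(x)):
  -P(1)·log₂(P(1)) = -(0.2533)·log₂(0.2533) = 0.50181
  -P(2)·log₂(P(2)) = -(0.1122)·log₂(0.1122) = 0.35409
  -P(3)·log₂(P(3)) = -(0.6345)·log₂(0.6345) = 0.41643
H(P) = 0.50181 + 0.35409 + 0.41643 = 1.27233 bits

log₂(3) = 1.58496 bits

D_KL(P||U) = 1.58496 - 1.27233 = 0.31263 ≈ 0.3126 bits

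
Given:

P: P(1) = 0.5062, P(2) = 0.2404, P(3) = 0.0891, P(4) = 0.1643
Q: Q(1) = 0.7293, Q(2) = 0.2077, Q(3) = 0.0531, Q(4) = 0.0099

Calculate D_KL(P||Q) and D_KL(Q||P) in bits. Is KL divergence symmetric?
D_KL(P||Q) = 0.5164 bits, D_KL(Q||P) = 0.2606 bits. No, KL divergence is not symmetric.

D_KL(P||Q) = Σ P(x) log₂(P(x)/Q(x))

Computing term by term:
  P(1)·log₂(P(1)/Q(1)) = 0.5062·log₂(0.5062/0.7293) = -0.26667
  P(2)·log₂(P(2)/Q(2)) = 0.2404·log₂(0.2404/0.2077) = 0.05071
  P(3)·log₂(P(3)/Q(3)) = 0.0891·log₂(0.0891/0.0531) = 0.06653
  P(4)·log₂(P(4)/Q(4)) = 0.1643·log₂(0.1643/0.0099) = 0.66587

D_KL(P||Q) = -0.26667 + 0.05071 + 0.06653 + 0.66587 = 0.51644 ≈ 0.5164 bits

D_KL(Q||P) = Σ Q(x) log₂(Q(x)/P(x))

Computing term by term:
  Q(1)·log₂(Q(1)/P(1)) = 0.7293·log₂(0.7293/0.5062) = 0.38420
  Q(2)·log₂(Q(2)/P(2)) = 0.2077·log₂(0.2077/0.2404) = -0.04381
  Q(3)·log₂(Q(3)/P(3)) = 0.0531·log₂(0.0531/0.0891) = -0.03965
  Q(4)·log₂(Q(4)/P(4)) = 0.0099·log₂(0.0099/0.1643) = -0.04012

D_KL(Q||P) = 0.38420 - 0.04381 - 0.03965 - 0.04012 = 0.26062 ≈ 0.2606 bits

These are NOT equal (difference: 0.2558 bits). KL divergence is asymmetric: D_KL(P||Q) ≠ D_KL(Q||P) in general.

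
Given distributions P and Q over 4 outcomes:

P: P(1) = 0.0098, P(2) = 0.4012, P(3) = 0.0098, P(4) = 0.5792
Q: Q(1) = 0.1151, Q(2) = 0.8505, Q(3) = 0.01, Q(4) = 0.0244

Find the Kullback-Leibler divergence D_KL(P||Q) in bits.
2.1764 bits

D_KL(P||Q) = Σ P(x) log₂(P(x)/Q(x))

Computing term by term:
  P(1)·log₂(P(1)/Q(1)) = 0.0098·log₂(0.0098/0.1151) = -0.03483
  P(2)·log₂(P(2)/Q(2)) = 0.4012·log₂(0.4012/0.8505) = -0.43490
  P(3)·log₂(P(3)/Q(3)) = 0.0098·log₂(0.0098/0.01) = -0.00029
  P(4)·log₂(P(4)/Q(4)) = 0.5792·log₂(0.5792/0.0244) = 2.64643

D_KL(P||Q) = -0.03483 - 0.43490 - 0.00029 + 2.64643 = 2.17641 ≈ 2.1764 bits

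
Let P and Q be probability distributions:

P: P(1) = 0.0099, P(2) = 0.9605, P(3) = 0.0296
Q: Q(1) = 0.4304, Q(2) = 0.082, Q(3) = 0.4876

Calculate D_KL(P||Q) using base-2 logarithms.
3.2363 bits

D_KL(P||Q) = Σ P(x) log₂(P(x)/Q(x))

Computing term by term:
  P(1)·log₂(P(1)/Q(1)) = 0.0099·log₂(0.0099/0.4304) = -0.05388
  P(2)·log₂(P(2)/Q(2)) = 0.9605·log₂(0.9605/0.082) = 3.40986
  P(3)·log₂(P(3)/Q(3)) = 0.0296·log₂(0.0296/0.4876) = -0.11964

D_KL(P||Q) = -0.05388 + 3.40986 - 0.11964 = 3.23634 ≈ 3.2363 bits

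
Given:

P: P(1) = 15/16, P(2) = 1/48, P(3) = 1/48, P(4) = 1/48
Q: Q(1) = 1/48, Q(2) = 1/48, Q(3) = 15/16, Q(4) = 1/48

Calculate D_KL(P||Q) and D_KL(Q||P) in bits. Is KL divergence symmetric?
D_KL(P||Q) = 5.0342 bits, D_KL(Q||P) = 5.0342 bits. The two values coincide for this particular pair, but no — KL divergence is not symmetric in general.

D_KL(P||Q) = Σ P(x) log₂(P(x)/Q(x))

Computing term by term:
  P(1)·log₂(P(1)/Q(1)) = (15/16)·log₂((15/16)/(1/48)) = 5.14861
  P(2)·log₂(P(2)/Q(2)) = (1/48)·log₂((1/48)/(1/48)) = 0.00000
  P(3)·log₂(P(3)/Q(3)) = (1/48)·log₂((1/48)/(15/16)) = -0.11441
  P(4)·log₂(P(4)/Q(4)) = (1/48)·log₂((1/48)/(1/48)) = 0.00000

D_KL(P||Q) = 5.14861 + 0.00000 - 0.11441 + 0.00000 = 5.03420 ≈ 5.0342 bits

D_KL(Q||P) = Σ Q(x) log₂(Q(x)/P(x))

Computing term by term:
  Q(1)·log₂(Q(1)/P(1)) = (1/48)·log₂((1/48)/(15/16)) = -0.11441
  Q(2)·log₂(Q(2)/P(2)) = (1/48)·log₂((1/48)/(1/48)) = 0.00000
  Q(3)·log₂(Q(3)/P(3)) = (15/16)·log₂((15/16)/(1/48)) = 5.14861
  Q(4)·log₂(Q(4)/P(4)) = (1/48)·log₂((1/48)/(1/48)) = 0.00000

D_KL(Q||P) = -0.11441 + 0.00000 + 5.14861 + 0.00000 = 5.03420 ≈ 5.0342 bits

These ARE equal here. Q is P with outcomes relabeled (Q(1) = P(3), Q(2) = P(4), Q(3) = P(1), Q(4) = P(2)) by a relabeling that is its own inverse, so the two sums contain exactly the same terms in a different order. This is a special case — KL divergence is not symmetric in general: D_KL(P||Q) ≠ D_KL(Q||P) for most P, Q.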